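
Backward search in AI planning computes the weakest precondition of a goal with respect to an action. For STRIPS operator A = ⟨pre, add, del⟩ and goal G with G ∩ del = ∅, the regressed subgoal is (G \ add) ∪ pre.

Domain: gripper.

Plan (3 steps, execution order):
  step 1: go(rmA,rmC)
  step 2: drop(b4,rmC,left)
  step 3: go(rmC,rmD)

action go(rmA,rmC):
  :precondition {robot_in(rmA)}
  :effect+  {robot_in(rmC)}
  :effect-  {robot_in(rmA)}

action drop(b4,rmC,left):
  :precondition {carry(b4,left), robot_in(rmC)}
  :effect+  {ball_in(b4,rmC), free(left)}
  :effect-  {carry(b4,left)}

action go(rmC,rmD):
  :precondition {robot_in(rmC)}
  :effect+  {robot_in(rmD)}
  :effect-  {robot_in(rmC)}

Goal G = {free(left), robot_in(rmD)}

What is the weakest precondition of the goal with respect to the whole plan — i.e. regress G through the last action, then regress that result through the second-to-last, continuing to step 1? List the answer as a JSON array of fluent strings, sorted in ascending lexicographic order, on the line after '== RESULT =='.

Work backward from the goal:
  through step 3 (go(rmC,rmD)): drop {robot_in(rmD)}, keep {free(left)}, require {robot_in(rmC)}
    → {free(left), robot_in(rmC)}
  through step 2 (drop(b4,rmC,left)): drop {free(left)}, keep {robot_in(rmC)}, require {carry(b4,left), robot_in(rmC)}
    → {carry(b4,left), robot_in(rmC)}
  through step 1 (go(rmA,rmC)): drop {robot_in(rmC)}, keep {carry(b4,left)}, require {robot_in(rmA)}
    → {carry(b4,left), robot_in(rmA)}

== RESULT ==
["carry(b4,left)", "robot_in(rmA)"]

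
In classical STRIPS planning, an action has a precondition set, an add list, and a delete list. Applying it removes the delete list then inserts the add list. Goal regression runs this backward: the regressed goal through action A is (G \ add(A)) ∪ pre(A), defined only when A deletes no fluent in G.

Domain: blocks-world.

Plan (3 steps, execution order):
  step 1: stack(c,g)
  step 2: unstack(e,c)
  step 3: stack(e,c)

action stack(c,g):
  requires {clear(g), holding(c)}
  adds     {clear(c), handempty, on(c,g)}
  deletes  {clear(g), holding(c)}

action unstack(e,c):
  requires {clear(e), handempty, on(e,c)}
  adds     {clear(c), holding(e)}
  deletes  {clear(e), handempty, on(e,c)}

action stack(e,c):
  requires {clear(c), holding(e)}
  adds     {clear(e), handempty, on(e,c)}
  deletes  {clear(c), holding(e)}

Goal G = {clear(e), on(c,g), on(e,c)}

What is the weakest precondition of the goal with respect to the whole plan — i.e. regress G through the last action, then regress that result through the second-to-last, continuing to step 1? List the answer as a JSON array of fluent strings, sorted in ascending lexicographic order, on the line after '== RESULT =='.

Regress step by step:
  through step 3 (stack(e,c)): drop {clear(e), on(e,c)}, keep {on(c,g)}, require {clear(c), holding(e)}
    → {clear(c), holding(e), on(c,g)}
  through step 2 (unstack(e,c)): drop {clear(c), holding(e)}, keep {on(c,g)}, require {clear(e), handempty, on(e,c)}
    → {clear(e), handempty, on(c,g), on(e,c)}
  through step 1 (stack(c,g)): drop {handempty, on(c,g)}, keep {clear(e), on(e,c)}, require {clear(g), holding(c)}
    → {clear(e), clear(g), holding(c), on(e,c)}

== RESULT ==
["clear(e)", "clear(g)", "holding(c)", "on(e,c)"]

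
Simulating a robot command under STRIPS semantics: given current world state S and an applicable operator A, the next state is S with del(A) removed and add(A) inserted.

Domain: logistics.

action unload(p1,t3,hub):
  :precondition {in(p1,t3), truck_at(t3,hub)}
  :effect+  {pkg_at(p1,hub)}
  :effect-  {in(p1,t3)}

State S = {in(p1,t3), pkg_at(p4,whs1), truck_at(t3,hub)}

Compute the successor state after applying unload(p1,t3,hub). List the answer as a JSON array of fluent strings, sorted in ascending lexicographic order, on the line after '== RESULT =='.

Progress:
  pre ⊆ S: {in(p1,t3), truck_at(t3,hub)} ⊆ S  — applicable
  S \ del = {pkg_at(p4,whs1), truck_at(t3,hub)}
  ∪ add   = {pkg_at(p1,hub), pkg_at(p4,whs1), truck_at(t3,hub)}

== RESULT ==
["pkg_at(p1,hub)", "pkg_at(p4,whs1)", "truck_at(t3,hub)"]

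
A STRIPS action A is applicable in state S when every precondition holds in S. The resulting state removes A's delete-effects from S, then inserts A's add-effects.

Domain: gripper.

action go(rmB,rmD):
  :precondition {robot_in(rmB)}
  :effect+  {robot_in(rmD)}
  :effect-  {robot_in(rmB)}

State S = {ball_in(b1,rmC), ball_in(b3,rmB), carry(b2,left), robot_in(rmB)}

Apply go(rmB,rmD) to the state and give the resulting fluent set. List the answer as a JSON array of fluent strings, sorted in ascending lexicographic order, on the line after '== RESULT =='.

Progress:
  pre ⊆ S: {robot_in(rmB)} ⊆ S  — applicable
  S \ del = {ball_in(b1,rmC), ball_in(b3,rmB), carry(b2,left)}
  ∪ add   = {ball_in(b1,rmC), ball_in(b3,rmB), carry(b2,left), robot_in(rmD)}

== RESULT ==
["ball_in(b1,rmC)", "ball_in(b3,rmB)", "carry(b2,left)", "robot_in(rmD)"]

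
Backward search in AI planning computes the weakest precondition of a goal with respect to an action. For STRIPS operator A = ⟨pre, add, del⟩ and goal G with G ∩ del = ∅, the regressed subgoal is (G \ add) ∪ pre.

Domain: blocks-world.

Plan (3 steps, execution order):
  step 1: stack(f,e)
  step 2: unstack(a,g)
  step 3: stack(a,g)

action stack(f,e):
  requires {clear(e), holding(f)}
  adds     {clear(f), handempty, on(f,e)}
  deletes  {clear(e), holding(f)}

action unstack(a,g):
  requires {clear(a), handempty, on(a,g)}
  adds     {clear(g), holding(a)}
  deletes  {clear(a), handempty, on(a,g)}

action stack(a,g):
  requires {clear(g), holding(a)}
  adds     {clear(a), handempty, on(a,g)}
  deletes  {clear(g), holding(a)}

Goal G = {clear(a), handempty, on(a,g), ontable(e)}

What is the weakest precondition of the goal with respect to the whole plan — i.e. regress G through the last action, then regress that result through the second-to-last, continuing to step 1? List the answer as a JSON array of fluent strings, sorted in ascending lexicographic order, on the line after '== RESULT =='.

Regress step by step:
  through step 3 (stack(a,g)): drop {clear(a), handempty, on(a,g)}, keep {ontable(e)}, require {clear(g), holding(a)}
    → {clear(g), holding(a), ontable(e)}
  through step 2 (unstack(a,g)): drop {clear(g), holding(a)}, keep {ontable(e)}, require {clear(a), handempty, on(a,g)}
    → {clear(a), handempty, on(a,g), ontable(e)}
  through step 1 (stack(f,e)): drop {handempty}, keep {clear(a), on(a,g), ontable(e)}, require {clear(e), holding(f)}
    → {clear(a), clear(e), holding(f), on(a,g), ontable(e)}

== RESULT ==
["clear(a)", "clear(e)", "holding(f)", "on(a,g)", "ontable(e)"]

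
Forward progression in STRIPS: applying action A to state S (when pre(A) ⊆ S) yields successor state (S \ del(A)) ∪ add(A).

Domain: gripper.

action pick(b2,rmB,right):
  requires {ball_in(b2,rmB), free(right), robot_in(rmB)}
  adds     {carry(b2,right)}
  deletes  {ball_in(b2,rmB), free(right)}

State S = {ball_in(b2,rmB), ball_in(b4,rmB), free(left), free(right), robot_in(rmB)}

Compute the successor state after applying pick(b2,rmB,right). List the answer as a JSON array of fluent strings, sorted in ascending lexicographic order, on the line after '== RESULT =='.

Compute (S \ del) ∪ add:
  pre ⊆ S: {ball_in(b2,rmB), free(right), robot_in(rmB)} ⊆ S  — applicable
  S \ del = {ball_in(b4,rmB), free(left), robot_in(rmB)}
  ∪ add   = {ball_in(b4,rmB), carry(b2,right), free(left), robot_in(rmB)}

== RESULT ==
["ball_in(b4,rmB)", "carry(b2,right)", "free(left)", "robot_in(rmB)"]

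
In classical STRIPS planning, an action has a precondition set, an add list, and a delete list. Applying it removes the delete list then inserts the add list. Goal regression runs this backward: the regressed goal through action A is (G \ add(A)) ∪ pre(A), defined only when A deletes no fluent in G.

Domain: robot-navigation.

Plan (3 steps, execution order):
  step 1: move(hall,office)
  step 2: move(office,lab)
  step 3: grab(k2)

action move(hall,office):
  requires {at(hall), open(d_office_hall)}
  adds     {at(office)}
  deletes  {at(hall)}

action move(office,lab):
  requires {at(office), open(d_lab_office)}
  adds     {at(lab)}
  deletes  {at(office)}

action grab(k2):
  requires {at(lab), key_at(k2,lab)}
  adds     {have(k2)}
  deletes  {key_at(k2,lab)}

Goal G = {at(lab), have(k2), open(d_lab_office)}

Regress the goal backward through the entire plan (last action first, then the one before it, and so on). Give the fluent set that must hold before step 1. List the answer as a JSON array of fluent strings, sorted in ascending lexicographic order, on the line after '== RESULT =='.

Regress step by step:
  through step 3 (grab(k2)): drop {have(k2)}, keep {at(lab), open(d_lab_office)}, require {at(lab), key_at(k2,lab)}
    → {at(lab), key_at(k2,lab), open(d_lab_office)}
  through step 2 (move(office,lab)): drop {at(lab)}, keep {key_at(k2,lab), open(d_lab_office)}, require {at(office), open(d_lab_office)}
    → {at(office), key_at(k2,lab), open(d_lab_office)}
  through step 1 (move(hall,office)): drop {at(office)}, keep {key_at(k2,lab), open(d_lab_office)}, require {at(hall), open(d_office_hall)}
    → {at(hall), key_at(k2,lab), open(d_lab_office), open(d_office_hall)}

== RESULT ==
["at(hall)", "key_at(k2,lab)", "open(d_lab_office)", "open(d_office_hall)"]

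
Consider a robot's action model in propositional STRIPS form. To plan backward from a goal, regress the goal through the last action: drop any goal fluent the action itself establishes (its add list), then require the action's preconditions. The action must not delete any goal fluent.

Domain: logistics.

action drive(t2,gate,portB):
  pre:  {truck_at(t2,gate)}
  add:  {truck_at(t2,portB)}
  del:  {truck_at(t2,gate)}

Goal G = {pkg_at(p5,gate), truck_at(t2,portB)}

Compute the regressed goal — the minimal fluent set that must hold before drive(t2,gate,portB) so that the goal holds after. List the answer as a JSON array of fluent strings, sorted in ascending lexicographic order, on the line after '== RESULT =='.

Compute (G \ add) ∪ pre:
  G ∩ del = {}  (empty — regression defined)
  G \ add = {pkg_at(p5,gate), truck_at(t2,portB)} \ {truck_at(t2,portB)} = {pkg_at(p5,gate)}
  ∪ pre   = {pkg_at(p5,gate)} ∪ {truck_at(t2,gate)}
          = {pkg_at(p5,gate), truck_at(t2,gate)}

== RESULT ==
["pkg_at(p5,gate)", "truck_at(t2,gate)"]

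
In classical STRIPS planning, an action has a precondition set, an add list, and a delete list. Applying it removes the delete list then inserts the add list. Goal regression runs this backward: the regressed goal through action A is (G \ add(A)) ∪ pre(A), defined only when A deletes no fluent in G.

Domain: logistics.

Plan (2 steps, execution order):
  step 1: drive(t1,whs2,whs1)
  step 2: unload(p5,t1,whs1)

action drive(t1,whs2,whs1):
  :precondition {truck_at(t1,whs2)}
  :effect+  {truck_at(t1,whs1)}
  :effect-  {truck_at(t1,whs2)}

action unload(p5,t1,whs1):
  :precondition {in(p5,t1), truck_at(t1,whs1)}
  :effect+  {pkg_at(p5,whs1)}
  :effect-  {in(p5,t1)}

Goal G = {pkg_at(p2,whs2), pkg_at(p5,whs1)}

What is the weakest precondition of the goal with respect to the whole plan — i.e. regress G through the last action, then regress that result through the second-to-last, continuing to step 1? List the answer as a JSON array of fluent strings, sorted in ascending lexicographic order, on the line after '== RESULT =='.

Regress step by step:
  through step 2 (unload(p5,t1,whs1)): drop {pkg_at(p5,whs1)}, keep {pkg_at(p2,whs2)}, require {in(p5,t1), truck_at(t1,whs1)}
    → {in(p5,t1), pkg_at(p2,whs2), truck_at(t1,whs1)}
  through step 1 (drive(t1,whs2,whs1)): drop {truck_at(t1,whs1)}, keep {in(p5,t1), pkg_at(p2,whs2)}, require {truck_at(t1,whs2)}
    → {in(p5,t1), pkg_at(p2,whs2), truck_at(t1,whs2)}

== RESULT ==
["in(p5,t1)", "pkg_at(p2,whs2)", "truck_at(t1,whs2)"]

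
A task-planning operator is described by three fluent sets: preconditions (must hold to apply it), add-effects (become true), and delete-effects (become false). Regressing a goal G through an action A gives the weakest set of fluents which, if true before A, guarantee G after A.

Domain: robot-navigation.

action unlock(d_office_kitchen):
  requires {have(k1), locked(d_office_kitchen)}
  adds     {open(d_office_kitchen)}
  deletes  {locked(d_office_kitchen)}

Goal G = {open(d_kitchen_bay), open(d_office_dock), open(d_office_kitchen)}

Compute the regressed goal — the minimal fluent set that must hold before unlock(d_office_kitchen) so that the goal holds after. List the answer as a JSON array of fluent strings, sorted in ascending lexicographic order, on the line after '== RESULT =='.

Compute (G \ add) ∪ pre:
  G ∩ del = {}  (empty — regression defined)
  G \ add = {open(d_kitchen_bay), open(d_office_dock), open(d_office_kitchen)} \ {open(d_office_kitchen)} = {open(d_kitchen_bay), open(d_office_dock)}
  ∪ pre   = {open(d_kitchen_bay), open(d_office_dock)} ∪ {have(k1), locked(d_office_kitchen)}
          = {have(k1), locked(d_office_kitchen), open(d_kitchen_bay), open(d_office_dock)}

== RESULT ==
["have(k1)", "locked(d_office_kitchen)", "open(d_kitchen_bay)", "open(d_office_dock)"]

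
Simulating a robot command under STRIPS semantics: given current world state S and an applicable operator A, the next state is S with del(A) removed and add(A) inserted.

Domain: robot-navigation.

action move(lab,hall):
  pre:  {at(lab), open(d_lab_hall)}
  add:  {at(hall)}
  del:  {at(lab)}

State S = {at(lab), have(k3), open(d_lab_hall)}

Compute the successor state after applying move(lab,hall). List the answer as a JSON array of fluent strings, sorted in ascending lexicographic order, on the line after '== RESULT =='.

Compute (S \ del) ∪ add:
  pre ⊆ S: {at(lab), open(d_lab_hall)} ⊆ S  — applicable
  S \ del = {have(k3), open(d_lab_hall)}
  ∪ add   = {at(hall), have(k3), open(d_lab_hall)}

== RESULT ==
["at(hall)", "have(k3)", "open(d_lab_hall)"]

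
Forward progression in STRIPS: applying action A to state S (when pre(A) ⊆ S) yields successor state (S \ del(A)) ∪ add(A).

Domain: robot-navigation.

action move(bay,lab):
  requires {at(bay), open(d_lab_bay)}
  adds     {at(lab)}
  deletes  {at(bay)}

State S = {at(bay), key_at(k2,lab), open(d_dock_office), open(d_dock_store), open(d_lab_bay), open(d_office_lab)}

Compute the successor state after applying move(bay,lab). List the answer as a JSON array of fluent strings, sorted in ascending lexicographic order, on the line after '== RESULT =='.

Compute (S \ del) ∪ add:
  pre ⊆ S: {at(bay), open(d_lab_bay)} ⊆ S  — applicable
  S \ del = {key_at(k2,lab), open(d_dock_office), open(d_dock_store), open(d_lab_bay), open(d_office_lab)}
  ∪ add   = {at(lab), key_at(k2,lab), open(d_dock_office), open(d_dock_store), open(d_lab_bay), open(d_office_lab)}

== RESULT ==
["at(lab)", "key_at(k2,lab)", "open(d_dock_office)", "open(d_dock_store)", "open(d_lab_bay)", "open(d_office_lab)"]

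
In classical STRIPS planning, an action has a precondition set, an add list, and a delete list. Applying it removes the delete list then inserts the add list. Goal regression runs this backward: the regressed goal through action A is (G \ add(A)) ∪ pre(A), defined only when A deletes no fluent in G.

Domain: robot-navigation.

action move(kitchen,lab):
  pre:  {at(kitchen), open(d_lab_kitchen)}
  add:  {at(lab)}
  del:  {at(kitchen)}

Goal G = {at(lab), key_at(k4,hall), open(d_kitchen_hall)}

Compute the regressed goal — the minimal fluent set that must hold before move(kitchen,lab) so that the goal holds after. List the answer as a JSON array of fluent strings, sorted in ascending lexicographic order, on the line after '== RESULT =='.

Compute (G \ add) ∪ pre:
  G ∩ del = {}  (empty — regression defined)
  G \ add = {at(lab), key_at(k4,hall), open(d_kitchen_hall)} \ {at(lab)} = {key_at(k4,hall), open(d_kitchen_hall)}
  ∪ pre   = {key_at(k4,hall), open(d_kitchen_hall)} ∪ {at(kitchen), open(d_lab_kitchen)}
          = {at(kitchen), key_at(k4,hall), open(d_kitchen_hall), open(d_lab_kitchen)}

== RESULT ==
["at(kitchen)", "key_at(k4,hall)", "open(d_kitchen_hall)", "open(d_lab_kitchen)"]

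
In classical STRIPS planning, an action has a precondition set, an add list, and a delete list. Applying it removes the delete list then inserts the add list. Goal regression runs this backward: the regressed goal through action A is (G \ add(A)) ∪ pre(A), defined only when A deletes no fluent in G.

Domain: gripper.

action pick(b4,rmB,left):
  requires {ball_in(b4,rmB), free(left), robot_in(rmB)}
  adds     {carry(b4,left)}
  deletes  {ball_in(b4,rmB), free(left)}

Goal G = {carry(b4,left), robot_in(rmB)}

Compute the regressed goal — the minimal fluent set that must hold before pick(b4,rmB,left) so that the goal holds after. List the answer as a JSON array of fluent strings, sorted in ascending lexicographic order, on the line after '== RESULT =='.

Regress:
  G ∩ del = {}  (empty — regression defined)
  G \ add = {carry(b4,left), robot_in(rmB)} \ {carry(b4,left)} = {robot_in(rmB)}
  ∪ pre   = {robot_in(rmB)} ∪ {ball_in(b4,rmB), free(left), robot_in(rmB)}
          = {ball_in(b4,rmB), free(left), robot_in(rmB)}

== RESULT ==
["ball_in(b4,rmB)", "free(left)", "robot_in(rmB)"]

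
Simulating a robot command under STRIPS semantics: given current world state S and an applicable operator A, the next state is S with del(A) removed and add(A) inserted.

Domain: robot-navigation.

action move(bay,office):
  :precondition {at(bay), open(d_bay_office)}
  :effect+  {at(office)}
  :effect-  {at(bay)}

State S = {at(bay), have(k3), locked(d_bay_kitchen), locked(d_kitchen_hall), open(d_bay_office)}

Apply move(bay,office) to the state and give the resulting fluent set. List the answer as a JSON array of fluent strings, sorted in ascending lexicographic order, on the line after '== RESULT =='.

Compute (S \ del) ∪ add:
  pre ⊆ S: {at(bay), open(d_bay_office)} ⊆ S  — applicable
  S \ del = {have(k3), locked(d_bay_kitchen), locked(d_kitchen_hall), open(d_bay_office)}
  ∪ add   = {at(office), have(k3), locked(d_bay_kitchen), locked(d_kitchen_hall), open(d_bay_office)}

== RESULT ==
["at(office)", "have(k3)", "locked(d_bay_kitchen)", "locked(d_kitchen_hall)", "open(d_bay_office)"]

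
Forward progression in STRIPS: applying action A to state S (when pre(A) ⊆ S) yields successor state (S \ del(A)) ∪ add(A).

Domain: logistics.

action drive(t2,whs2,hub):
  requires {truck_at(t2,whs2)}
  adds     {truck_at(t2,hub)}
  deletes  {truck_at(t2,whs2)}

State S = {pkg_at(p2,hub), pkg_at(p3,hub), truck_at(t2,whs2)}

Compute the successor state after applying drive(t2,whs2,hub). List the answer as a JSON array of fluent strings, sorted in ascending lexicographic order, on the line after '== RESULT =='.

Progress:
  pre ⊆ S: {truck_at(t2,whs2)} ⊆ S  — applicable
  S \ del = {pkg_at(p2,hub), pkg_at(p3,hub)}
  ∪ add   = {pkg_at(p2,hub), pkg_at(p3,hub), truck_at(t2,hub)}

== RESULT ==
["pkg_at(p2,hub)", "pkg_at(p3,hub)", "truck_at(t2,hub)"]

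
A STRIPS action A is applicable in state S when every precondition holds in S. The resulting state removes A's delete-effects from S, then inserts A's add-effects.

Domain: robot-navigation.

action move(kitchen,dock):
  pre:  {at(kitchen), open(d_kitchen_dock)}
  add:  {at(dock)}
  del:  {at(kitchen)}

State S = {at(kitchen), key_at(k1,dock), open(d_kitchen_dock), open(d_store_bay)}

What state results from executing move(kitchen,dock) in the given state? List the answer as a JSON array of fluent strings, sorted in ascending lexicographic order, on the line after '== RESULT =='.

Compute (S \ del) ∪ add:
  pre ⊆ S: {at(kitchen), open(d_kitchen_dock)} ⊆ S  — applicable
  S \ del = {key_at(k1,dock), open(d_kitchen_dock), open(d_store_bay)}
  ∪ add   = {at(dock), key_at(k1,dock), open(d_kitchen_dock), open(d_store_bay)}

== RESULT ==
["at(dock)", "key_at(k1,dock)", "open(d_kitchen_dock)", "open(d_store_bay)"]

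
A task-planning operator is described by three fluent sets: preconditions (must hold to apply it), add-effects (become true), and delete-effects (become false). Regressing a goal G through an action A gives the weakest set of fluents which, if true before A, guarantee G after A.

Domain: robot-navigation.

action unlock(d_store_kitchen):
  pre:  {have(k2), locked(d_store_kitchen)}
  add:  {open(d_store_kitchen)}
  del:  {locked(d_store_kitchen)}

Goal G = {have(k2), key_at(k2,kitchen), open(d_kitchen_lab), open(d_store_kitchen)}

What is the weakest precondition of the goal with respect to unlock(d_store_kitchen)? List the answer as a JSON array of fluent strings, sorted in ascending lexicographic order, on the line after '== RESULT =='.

Compute (G \ add) ∪ pre:
  G ∩ del = {}  (empty — regression defined)
  G \ add = {have(k2), key_at(k2,kitchen), open(d_kitchen_lab), open(d_store_kitchen)} \ {open(d_store_kitchen)} = {have(k2), key_at(k2,kitchen), open(d_kitchen_lab)}
  ∪ pre   = {have(k2), key_at(k2,kitchen), open(d_kitchen_lab)} ∪ {have(k2), locked(d_store_kitchen)}
          = {have(k2), key_at(k2,kitchen), locked(d_store_kitchen), open(d_kitchen_lab)}

== RESULT ==
["have(k2)", "key_at(k2,kitchen)", "locked(d_store_kitchen)", "open(d_kitchen_lab)"]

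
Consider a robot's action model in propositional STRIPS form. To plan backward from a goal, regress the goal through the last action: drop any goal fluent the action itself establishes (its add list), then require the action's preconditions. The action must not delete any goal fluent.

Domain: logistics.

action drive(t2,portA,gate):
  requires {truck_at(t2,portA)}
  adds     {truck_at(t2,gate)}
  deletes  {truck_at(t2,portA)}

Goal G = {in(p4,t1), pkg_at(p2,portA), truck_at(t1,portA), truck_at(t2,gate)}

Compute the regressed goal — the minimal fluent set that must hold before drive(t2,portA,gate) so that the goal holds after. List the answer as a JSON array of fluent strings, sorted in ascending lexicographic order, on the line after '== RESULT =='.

Compute (G \ add) ∪ pre:
  G ∩ del = {}  (empty — regression defined)
  G \ add = {in(p4,t1), pkg_at(p2,portA), truck_at(t1,portA), truck_at(t2,gate)} \ {truck_at(t2,gate)} = {in(p4,t1), pkg_at(p2,portA), truck_at(t1,portA)}
  ∪ pre   = {in(p4,t1), pkg_at(p2,portA), truck_at(t1,portA)} ∪ {truck_at(t2,portA)}
          = {in(p4,t1), pkg_at(p2,portA), truck_at(t1,portA), truck_at(t2,portA)}

== RESULT ==
["in(p4,t1)", "pkg_at(p2,portA)", "truck_at(t1,portA)", "truck_at(t2,portA)"]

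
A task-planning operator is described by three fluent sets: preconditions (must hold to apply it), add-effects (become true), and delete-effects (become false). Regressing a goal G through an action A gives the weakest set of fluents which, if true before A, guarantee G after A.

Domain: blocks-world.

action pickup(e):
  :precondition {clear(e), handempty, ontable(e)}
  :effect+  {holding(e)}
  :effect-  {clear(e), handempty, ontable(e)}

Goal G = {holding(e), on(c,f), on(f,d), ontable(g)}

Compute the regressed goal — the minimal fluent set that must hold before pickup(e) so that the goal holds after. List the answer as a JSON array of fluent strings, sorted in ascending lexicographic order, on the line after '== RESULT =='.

Compute (G \ add) ∪ pre:
  G ∩ del = {}  (empty — regression defined)
  G \ add = {holding(e), on(c,f), on(f,d), ontable(g)} \ {holding(e)} = {on(c,f), on(f,d), ontable(g)}
  ∪ pre   = {on(c,f), on(f,d), ontable(g)} ∪ {clear(e), handempty, ontable(e)}
          = {clear(e), handempty, on(c,f), on(f,d), ontable(e), ontable(g)}

== RESULT ==
["clear(e)", "handempty", "on(c,f)", "on(f,d)", "ontable(e)", "ontable(g)"]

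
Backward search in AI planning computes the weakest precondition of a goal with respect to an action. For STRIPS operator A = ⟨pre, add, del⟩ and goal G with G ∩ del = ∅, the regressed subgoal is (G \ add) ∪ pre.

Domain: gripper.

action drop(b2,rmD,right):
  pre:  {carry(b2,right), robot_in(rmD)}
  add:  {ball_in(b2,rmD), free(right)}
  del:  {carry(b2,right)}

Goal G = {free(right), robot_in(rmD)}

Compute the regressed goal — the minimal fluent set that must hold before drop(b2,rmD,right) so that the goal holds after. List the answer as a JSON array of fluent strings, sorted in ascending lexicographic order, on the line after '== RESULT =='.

Compute (G \ add) ∪ pre:
  G ∩ del = {}  (empty — regression defined)
  G \ add = {free(right), robot_in(rmD)} \ {ball_in(b2,rmD), free(right)} = {robot_in(rmD)}
  ∪ pre   = {robot_in(rmD)} ∪ {carry(b2,right), robot_in(rmD)}
          = {carry(b2,right), robot_in(rmD)}

== RESULT ==
["carry(b2,right)", "robot_in(rmD)"]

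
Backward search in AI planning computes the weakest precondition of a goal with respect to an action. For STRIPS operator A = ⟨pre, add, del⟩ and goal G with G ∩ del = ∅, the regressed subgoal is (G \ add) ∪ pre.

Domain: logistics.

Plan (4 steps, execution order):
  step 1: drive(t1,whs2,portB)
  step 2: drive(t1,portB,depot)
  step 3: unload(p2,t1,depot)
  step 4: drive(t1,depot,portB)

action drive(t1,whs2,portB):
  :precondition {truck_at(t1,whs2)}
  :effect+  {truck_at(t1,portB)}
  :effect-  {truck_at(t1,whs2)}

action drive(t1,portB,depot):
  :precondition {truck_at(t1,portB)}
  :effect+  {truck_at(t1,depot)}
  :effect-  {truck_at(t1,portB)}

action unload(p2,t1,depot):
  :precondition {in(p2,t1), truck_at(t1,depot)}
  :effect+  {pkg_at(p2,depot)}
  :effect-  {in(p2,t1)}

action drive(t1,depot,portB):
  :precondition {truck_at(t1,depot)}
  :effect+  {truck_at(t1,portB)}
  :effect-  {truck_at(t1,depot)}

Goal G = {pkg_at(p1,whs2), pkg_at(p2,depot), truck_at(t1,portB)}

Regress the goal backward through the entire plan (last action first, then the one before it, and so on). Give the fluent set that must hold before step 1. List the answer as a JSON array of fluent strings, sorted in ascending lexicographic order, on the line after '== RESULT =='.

Regress step by step:
  through step 4 (drive(t1,depot,portB)): drop {truck_at(t1,portB)}, keep {pkg_at(p1,whs2), pkg_at(p2,depot)}, require {truck_at(t1,depot)}
    → {pkg_at(p1,whs2), pkg_at(p2,depot), truck_at(t1,depot)}
  through step 3 (unload(p2,t1,depot)): drop {pkg_at(p2,depot)}, keep {pkg_at(p1,whs2), truck_at(t1,depot)}, require {in(p2,t1), truck_at(t1,depot)}
    → {in(p2,t1), pkg_at(p1,whs2), truck_at(t1,depot)}
  through step 2 (drive(t1,portB,depot)): drop {truck_at(t1,depot)}, keep {in(p2,t1), pkg_at(p1,whs2)}, require {truck_at(t1,portB)}
    → {in(p2,t1), pkg_at(p1,whs2), truck_at(t1,portB)}
  through step 1 (drive(t1,whs2,portB)): drop {truck_at(t1,portB)}, keep {in(p2,t1), pkg_at(p1,whs2)}, require {truck_at(t1,whs2)}
    → {in(p2,t1), pkg_at(p1,whs2), truck_at(t1,whs2)}

== RESULT ==
["in(p2,t1)", "pkg_at(p1,whs2)", "truck_at(t1,whs2)"]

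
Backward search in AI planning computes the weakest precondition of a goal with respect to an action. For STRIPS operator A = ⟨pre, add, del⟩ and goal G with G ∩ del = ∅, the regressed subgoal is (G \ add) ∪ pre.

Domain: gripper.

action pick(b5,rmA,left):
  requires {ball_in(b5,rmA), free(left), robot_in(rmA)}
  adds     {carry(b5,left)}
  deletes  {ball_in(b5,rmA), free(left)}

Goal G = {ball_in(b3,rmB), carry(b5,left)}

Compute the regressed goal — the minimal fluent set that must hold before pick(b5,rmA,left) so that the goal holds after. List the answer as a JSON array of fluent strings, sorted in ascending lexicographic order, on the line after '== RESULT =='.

Compute (G \ add) ∪ pre:
  G ∩ del = {}  (empty — regression defined)
  G \ add = {ball_in(b3,rmB), carry(b5,left)} \ {carry(b5,left)} = {ball_in(b3,rmB)}
  ∪ pre   = {ball_in(b3,rmB)} ∪ {ball_in(b5,rmA), free(left), robot_in(rmA)}
          = {ball_in(b3,rmB), ball_in(b5,rmA), free(left), robot_in(rmA)}

== RESULT ==
["ball_in(b3,rmB)", "ball_in(b5,rmA)", "free(left)", "robot_in(rmA)"]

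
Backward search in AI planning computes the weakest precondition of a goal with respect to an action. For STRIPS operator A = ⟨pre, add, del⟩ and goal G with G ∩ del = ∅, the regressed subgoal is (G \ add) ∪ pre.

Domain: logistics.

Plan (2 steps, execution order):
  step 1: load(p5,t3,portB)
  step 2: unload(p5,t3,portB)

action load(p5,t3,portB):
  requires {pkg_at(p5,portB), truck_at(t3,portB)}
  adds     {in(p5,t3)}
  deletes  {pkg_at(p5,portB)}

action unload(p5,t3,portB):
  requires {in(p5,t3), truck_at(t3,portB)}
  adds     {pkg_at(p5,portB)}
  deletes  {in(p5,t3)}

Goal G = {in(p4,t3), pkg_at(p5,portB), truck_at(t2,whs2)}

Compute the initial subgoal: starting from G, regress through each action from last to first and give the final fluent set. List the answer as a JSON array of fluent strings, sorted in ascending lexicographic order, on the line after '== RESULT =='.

Work backward from the goal:
  through step 2 (unload(p5,t3,portB)): drop {pkg_at(p5,portB)}, keep {in(p4,t3), truck_at(t2,whs2)}, require {in(p5,t3), truck_at(t3,portB)}
    → {in(p4,t3), in(p5,t3), truck_at(t2,whs2), truck_at(t3,portB)}
  through step 1 (load(p5,t3,portB)): drop {in(p5,t3)}, keep {in(p4,t3), truck_at(t2,whs2), truck_at(t3,portB)}, require {pkg_at(p5,portB), truck_at(t3,portB)}
    → {in(p4,t3), pkg_at(p5,portB), truck_at(t2,whs2), truck_at(t3,portB)}

== RESULT ==
["in(p4,t3)", "pkg_at(p5,portB)", "truck_at(t2,whs2)", "truck_at(t3,portB)"]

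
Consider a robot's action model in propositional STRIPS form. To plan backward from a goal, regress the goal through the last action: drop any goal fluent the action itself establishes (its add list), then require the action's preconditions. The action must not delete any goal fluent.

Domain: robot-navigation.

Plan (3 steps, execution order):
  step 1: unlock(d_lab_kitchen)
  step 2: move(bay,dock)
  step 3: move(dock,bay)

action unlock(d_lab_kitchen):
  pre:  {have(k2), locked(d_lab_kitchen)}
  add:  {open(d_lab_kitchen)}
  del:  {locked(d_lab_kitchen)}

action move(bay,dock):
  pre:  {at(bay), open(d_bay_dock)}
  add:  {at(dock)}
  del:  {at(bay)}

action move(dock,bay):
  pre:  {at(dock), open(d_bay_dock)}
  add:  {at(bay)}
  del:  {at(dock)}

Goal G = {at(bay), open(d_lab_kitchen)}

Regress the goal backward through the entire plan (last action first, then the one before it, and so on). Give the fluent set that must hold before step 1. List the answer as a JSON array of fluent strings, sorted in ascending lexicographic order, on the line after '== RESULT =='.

Work backward from the goal:
  through step 3 (move(dock,bay)): drop {at(bay)}, keep {open(d_lab_kitchen)}, require {at(dock), open(d_bay_dock)}
    → {at(dock), open(d_bay_dock), open(d_lab_kitchen)}
  through step 2 (move(bay,dock)): drop {at(dock)}, keep {open(d_bay_dock), open(d_lab_kitchen)}, require {at(bay), open(d_bay_dock)}
    → {at(bay), open(d_bay_dock), open(d_lab_kitchen)}
  through step 1 (unlock(d_lab_kitchen)): drop {open(d_lab_kitchen)}, keep {at(bay), open(d_bay_dock)}, require {have(k2), locked(d_lab_kitchen)}
    → {at(bay), have(k2), locked(d_lab_kitchen), open(d_bay_dock)}

== RESULT ==
["at(bay)", "have(k2)", "locked(d_lab_kitchen)", "open(d_bay_dock)"]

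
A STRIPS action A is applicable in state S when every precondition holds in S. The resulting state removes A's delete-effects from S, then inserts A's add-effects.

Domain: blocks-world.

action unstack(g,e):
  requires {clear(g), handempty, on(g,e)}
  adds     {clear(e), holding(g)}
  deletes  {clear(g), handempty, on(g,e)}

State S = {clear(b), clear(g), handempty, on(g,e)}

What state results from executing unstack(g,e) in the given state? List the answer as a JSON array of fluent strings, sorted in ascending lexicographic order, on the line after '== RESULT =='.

Compute (S \ del) ∪ add:
  pre ⊆ S: {clear(g), handempty, on(g,e)} ⊆ S  — applicable
  S \ del = {clear(b)}
  ∪ add   = {clear(b), clear(e), holding(g)}

== RESULT ==
["clear(b)", "clear(e)", "holding(g)"]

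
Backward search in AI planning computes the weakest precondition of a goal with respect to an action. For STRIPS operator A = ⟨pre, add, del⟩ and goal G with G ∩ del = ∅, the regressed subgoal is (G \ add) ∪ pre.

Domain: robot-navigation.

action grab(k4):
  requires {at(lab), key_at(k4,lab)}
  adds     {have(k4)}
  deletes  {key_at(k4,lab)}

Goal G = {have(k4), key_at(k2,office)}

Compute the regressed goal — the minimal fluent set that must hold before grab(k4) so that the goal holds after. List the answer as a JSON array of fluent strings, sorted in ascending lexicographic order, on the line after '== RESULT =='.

Compute (G \ add) ∪ pre:
  G ∩ del = {}  (empty — regression defined)
  G \ add = {have(k4), key_at(k2,office)} \ {have(k4)} = {key_at(k2,office)}
  ∪ pre   = {key_at(k2,office)} ∪ {at(lab), key_at(k4,lab)}
          = {at(lab), key_at(k2,office), key_at(k4,lab)}

== RESULT ==
["at(lab)", "key_at(k2,office)", "key_at(k4,lab)"]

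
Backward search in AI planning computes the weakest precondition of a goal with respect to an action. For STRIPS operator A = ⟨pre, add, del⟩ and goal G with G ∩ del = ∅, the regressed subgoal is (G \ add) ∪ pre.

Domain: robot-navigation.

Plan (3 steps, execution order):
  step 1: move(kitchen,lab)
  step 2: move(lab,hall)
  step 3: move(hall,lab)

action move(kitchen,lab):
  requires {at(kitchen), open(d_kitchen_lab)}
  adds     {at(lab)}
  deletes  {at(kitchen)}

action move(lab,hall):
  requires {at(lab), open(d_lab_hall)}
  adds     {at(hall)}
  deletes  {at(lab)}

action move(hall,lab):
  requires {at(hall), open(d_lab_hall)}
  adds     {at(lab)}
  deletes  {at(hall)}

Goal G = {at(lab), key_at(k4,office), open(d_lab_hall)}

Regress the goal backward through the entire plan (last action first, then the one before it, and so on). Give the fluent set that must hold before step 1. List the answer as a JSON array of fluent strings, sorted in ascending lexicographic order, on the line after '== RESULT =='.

Regress step by step:
  through step 3 (move(hall,lab)): drop {at(lab)}, keep {key_at(k4,office), open(d_lab_hall)}, require {at(hall), open(d_lab_hall)}
    → {at(hall), key_at(k4,office), open(d_lab_hall)}
  through step 2 (move(lab,hall)): drop {at(hall)}, keep {key_at(k4,office), open(d_lab_hall)}, require {at(lab), open(d_lab_hall)}
    → {at(lab), key_at(k4,office), open(d_lab_hall)}
  through step 1 (move(kitchen,lab)): drop {at(lab)}, keep {key_at(k4,office), open(d_lab_hall)}, require {at(kitchen), open(d_kitchen_lab)}
    → {at(kitchen), key_at(k4,office), open(d_kitchen_lab), open(d_lab_hall)}

== RESULT ==
["at(kitchen)", "key_at(k4,office)", "open(d_kitchen_lab)", "open(d_lab_hall)"]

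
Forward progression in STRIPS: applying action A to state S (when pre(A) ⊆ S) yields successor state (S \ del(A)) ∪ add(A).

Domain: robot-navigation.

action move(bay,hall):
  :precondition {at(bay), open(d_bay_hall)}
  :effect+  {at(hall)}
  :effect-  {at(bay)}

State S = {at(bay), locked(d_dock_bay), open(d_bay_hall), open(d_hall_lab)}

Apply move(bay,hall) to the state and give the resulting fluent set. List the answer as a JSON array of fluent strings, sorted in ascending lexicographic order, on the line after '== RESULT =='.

Compute (S \ del) ∪ add:
  pre ⊆ S: {at(bay), open(d_bay_hall)} ⊆ S  — applicable
  S \ del = {locked(d_dock_bay), open(d_bay_hall), open(d_hall_lab)}
  ∪ add   = {at(hall), locked(d_dock_bay), open(d_bay_hall), open(d_hall_lab)}

== RESULT ==
["at(hall)", "locked(d_dock_bay)", "open(d_bay_hall)", "open(d_hall_lab)"]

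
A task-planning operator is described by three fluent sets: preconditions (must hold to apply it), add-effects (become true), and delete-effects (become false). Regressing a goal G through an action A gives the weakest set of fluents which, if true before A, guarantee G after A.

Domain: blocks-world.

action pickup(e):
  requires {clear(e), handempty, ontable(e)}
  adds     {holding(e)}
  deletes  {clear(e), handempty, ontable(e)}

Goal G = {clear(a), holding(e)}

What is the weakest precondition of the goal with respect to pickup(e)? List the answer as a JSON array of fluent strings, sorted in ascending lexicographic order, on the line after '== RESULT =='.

Compute (G \ add) ∪ pre:
  G ∩ del = {}  (empty — regression defined)
  G \ add = {clear(a), holding(e)} \ {holding(e)} = {clear(a)}
  ∪ pre   = {clear(a)} ∪ {clear(e), handempty, ontable(e)}
          = {clear(a), clear(e), handempty, ontable(e)}

== RESULT ==
["clear(a)", "clear(e)", "handempty", "ontable(e)"]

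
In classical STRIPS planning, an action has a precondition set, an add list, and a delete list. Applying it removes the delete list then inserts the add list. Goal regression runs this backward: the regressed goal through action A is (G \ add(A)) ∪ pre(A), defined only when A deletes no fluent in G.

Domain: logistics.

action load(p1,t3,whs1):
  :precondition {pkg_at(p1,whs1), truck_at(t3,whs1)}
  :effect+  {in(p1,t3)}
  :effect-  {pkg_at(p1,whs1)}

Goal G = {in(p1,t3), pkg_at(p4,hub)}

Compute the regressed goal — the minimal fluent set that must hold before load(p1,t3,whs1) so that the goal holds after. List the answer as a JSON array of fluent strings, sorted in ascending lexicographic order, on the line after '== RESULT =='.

Regress:
  G ∩ del = {}  (empty — regression defined)
  G \ add = {in(p1,t3), pkg_at(p4,hub)} \ {in(p1,t3)} = {pkg_at(p4,hub)}
  ∪ pre   = {pkg_at(p4,hub)} ∪ {pkg_at(p1,whs1), truck_at(t3,whs1)}
          = {pkg_at(p1,whs1), pkg_at(p4,hub), truck_at(t3,whs1)}

== RESULT ==
["pkg_at(p1,whs1)", "pkg_at(p4,hub)", "truck_at(t3,whs1)"]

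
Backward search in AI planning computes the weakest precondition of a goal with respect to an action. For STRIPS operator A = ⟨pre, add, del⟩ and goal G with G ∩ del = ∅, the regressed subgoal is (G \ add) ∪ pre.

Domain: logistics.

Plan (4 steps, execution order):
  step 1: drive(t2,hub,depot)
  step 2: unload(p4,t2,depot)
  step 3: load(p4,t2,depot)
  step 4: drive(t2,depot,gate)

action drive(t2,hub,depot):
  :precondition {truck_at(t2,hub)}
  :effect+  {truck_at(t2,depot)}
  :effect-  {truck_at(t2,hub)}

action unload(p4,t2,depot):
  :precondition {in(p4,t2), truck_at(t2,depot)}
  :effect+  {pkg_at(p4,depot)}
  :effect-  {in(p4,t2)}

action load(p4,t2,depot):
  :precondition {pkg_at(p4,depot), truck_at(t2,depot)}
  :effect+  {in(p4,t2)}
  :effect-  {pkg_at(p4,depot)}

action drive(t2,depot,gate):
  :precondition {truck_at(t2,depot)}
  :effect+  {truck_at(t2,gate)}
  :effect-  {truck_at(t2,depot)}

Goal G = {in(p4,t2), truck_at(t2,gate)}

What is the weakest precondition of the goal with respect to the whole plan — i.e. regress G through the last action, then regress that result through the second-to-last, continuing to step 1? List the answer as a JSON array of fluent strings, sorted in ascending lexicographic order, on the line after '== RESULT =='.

Regress step by step:
  through step 4 (drive(t2,depot,gate)): drop {truck_at(t2,gate)}, keep {in(p4,t2)}, require {truck_at(t2,depot)}
    → {in(p4,t2), truck_at(t2,depot)}
  through step 3 (load(p4,t2,depot)): drop {in(p4,t2)}, keep {truck_at(t2,depot)}, require {pkg_at(p4,depot), truck_at(t2,depot)}
    → {pkg_at(p4,depot), truck_at(t2,depot)}
  through step 2 (unload(p4,t2,depot)): drop {pkg_at(p4,depot)}, keep {truck_at(t2,depot)}, require {in(p4,t2), truck_at(t2,depot)}
    → {in(p4,t2), truck_at(t2,depot)}
  through step 1 (drive(t2,hub,depot)): drop {truck_at(t2,depot)}, keep {in(p4,t2)}, require {truck_at(t2,hub)}
    → {in(p4,t2), truck_at(t2,hub)}

== RESULT ==
["in(p4,t2)", "truck_at(t2,hub)"]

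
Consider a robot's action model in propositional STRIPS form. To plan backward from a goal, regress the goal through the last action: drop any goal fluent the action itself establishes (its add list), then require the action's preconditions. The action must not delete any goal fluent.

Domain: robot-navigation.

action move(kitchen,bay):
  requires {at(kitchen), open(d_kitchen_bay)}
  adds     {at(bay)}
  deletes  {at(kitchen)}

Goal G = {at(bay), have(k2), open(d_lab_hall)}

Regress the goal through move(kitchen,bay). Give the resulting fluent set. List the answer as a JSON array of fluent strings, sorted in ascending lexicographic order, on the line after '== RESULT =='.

Regress:
  G ∩ del = {}  (empty — regression defined)
  G \ add = {at(bay), have(k2), open(d_lab_hall)} \ {at(bay)} = {have(k2), open(d_lab_hall)}
  ∪ pre   = {have(k2), open(d_lab_hall)} ∪ {at(kitchen), open(d_kitchen_bay)}
          = {at(kitchen), have(k2), open(d_kitchen_bay), open(d_lab_hall)}

== RESULT ==
["at(kitchen)", "have(k2)", "open(d_kitchen_bay)", "open(d_lab_hall)"]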